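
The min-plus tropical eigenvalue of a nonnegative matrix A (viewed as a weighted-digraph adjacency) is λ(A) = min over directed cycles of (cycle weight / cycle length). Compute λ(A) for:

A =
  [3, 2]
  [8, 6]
λ(A) = 3

Enumerate directed cycles and compute their means (weight / length). Sample:
  cycle 0 → 0: weight = 3, length = 1, mean = 3/1 ≈ 3.000
  cycle 1 → 1: weight = 6, length = 1, mean = 6/1 ≈ 6.000
  cycle 0 → 1 → 0: weight = 10, length = 2, mean = 10/2 ≈ 5.000
  cycle 1 → 0 → 1: weight = 10, length = 2, mean = 10/2 ≈ 5.000
Minimum mean = 3.000, attained e.g. along the cycle 0 → 0 with weight 3 and length 1. So λ(A) = 3/1 = 3.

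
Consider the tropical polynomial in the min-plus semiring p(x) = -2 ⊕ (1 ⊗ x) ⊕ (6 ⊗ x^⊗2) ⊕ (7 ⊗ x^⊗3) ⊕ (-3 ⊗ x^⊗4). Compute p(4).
p(4) = -2

A tropical monomial a ⊗ x^⊗i evaluates to a + i · x. Evaluating each term at x = 4:
  Term 0 contributes -2 + 0 · 4 = -2
  Term 1 contributes 1 + 1 · 4 = 5
  Term 2 contributes 6 + 2 · 4 = 14
  Term 3 contributes 7 + 3 · 4 = 19
  Term 4 contributes -3 + 4 · 4 = 13
p(4) = ⊕ of these = min[-2, 5, 14, 19, 13] = -2.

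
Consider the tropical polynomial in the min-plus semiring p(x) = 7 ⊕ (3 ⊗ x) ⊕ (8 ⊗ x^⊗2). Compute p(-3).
p(-3) = 0

A tropical monomial a ⊗ x^⊗i evaluates to a + i · x. Evaluating each term at x = -3:
  Term 0 contributes 7 + 0 · -3 = 7
  Term 1 contributes 3 + 1 · -3 = 0
  Term 2 contributes 8 + 2 · -3 = 2
p(-3) = ⊕ of these = min[7, 0, 2] = 0.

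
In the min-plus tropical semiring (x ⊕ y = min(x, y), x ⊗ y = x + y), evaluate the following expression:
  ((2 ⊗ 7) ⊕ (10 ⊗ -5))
((2 ⊗ 7) ⊕ (10 ⊗ -5)) = 5

Expand innermost to outermost. Recall ⊕ takes the minimum of its arguments and ⊗ takes their sum. Working out the expression ((2 ⊗ 7) ⊕ (10 ⊗ -5)) gives 5.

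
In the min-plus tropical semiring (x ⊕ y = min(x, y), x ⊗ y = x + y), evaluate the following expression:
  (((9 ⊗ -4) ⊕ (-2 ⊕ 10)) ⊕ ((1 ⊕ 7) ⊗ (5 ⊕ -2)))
(((9 ⊗ -4) ⊕ (-2 ⊕ 10)) ⊕ ((1 ⊕ 7) ⊗ (5 ⊕ -2))) = -2

Expand innermost to outermost. Recall ⊕ takes the minimum of its arguments and ⊗ takes their sum. Working out the expression (((9 ⊗ -4) ⊕ (-2 ⊕ 10)) ⊕ ((1 ⊕ 7) ⊗ (5 ⊕ -2))) gives -2.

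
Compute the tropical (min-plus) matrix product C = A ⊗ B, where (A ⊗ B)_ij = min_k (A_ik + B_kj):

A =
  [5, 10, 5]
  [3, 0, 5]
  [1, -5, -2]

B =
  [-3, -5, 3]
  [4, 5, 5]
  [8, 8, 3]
A ⊗ B =
  [2, 0, 8]
  [0, -2, 5]
  [-2, -4, 0]

Apply the min-plus product entry-by-entry:
  C[0][0] = min over k of (A[0][0] + B[0][0] = 5 + -3 = 2, A[0][1] + B[1][0] = 10 + 4 = 14, A[0][2] + B[2][0] = 5 + 8 = 13) = 2 (attained at k = 0)
  C[0][1] = min over k of (A[0][0] + B[0][1] = 5 + -5 = 0, A[0][1] + B[1][1] = 10 + 5 = 15, A[0][2] + B[2][1] = 5 + 8 = 13) = 0 (attained at k = 0)
  C[0][2] = min over k of (A[0][0] + B[0][2] = 5 + 3 = 8, A[0][1] + B[1][2] = 10 + 5 = 15, A[0][2] + B[2][2] = 5 + 3 = 8) = 8 (attained at k = 0)
  C[1][0] = min over k of (A[1][0] + B[0][0] = 3 + -3 = 0, A[1][1] + B[1][0] = 0 + 4 = 4, A[1][2] + B[2][0] = 5 + 8 = 13) = 0 (attained at k = 0)
  C[1][1] = min over k of (A[1][0] + B[0][1] = 3 + -5 = -2, A[1][1] + B[1][1] = 0 + 5 = 5, A[1][2] + B[2][1] = 5 + 8 = 13) = -2 (attained at k = 0)
  C[1][2] = min over k of (A[1][0] + B[0][2] = 3 + 3 = 6, A[1][1] + B[1][2] = 0 + 5 = 5, A[1][2] + B[2][2] = 5 + 3 = 8) = 5 (attained at k = 1)
  C[2][0] = min over k of (A[2][0] + B[0][0] = 1 + -3 = -2, A[2][1] + B[1][0] = -5 + 4 = -1, A[2][2] + B[2][0] = -2 + 8 = 6) = -2 (attained at k = 0)
  C[2][1] = min over k of (A[2][0] + B[0][1] = 1 + -5 = -4, A[2][1] + B[1][1] = -5 + 5 = 0, A[2][2] + B[2][1] = -2 + 8 = 6) = -4 (attained at k = 0)
  C[2][2] = min over k of (A[2][0] + B[0][2] = 1 + 3 = 4, A[2][1] + B[1][2] = -5 + 5 = 0, A[2][2] + B[2][2] = -2 + 3 = 1) = 0 (attained at k = 1)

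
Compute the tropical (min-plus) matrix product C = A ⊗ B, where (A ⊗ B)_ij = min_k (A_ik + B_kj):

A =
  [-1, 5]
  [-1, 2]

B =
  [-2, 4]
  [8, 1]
A ⊗ B =
  [-3, 3]
  [-3, 3]

Apply the min-plus product entry-by-entry:
  C[0][0] = min over k of (A[0][0] + B[0][0] = -1 + -2 = -3, A[0][1] + B[1][0] = 5 + 8 = 13) = -3 (attained at k = 0)
  C[0][1] = min over k of (A[0][0] + B[0][1] = -1 + 4 = 3, A[0][1] + B[1][1] = 5 + 1 = 6) = 3 (attained at k = 0)
  C[1][0] = min over k of (A[1][0] + B[0][0] = -1 + -2 = -3, A[1][1] + B[1][0] = 2 + 8 = 10) = -3 (attained at k = 0)
  C[1][1] = min over k of (A[1][0] + B[0][1] = -1 + 4 = 3, A[1][1] + B[1][1] = 2 + 1 = 3) = 3 (attained at k = 0)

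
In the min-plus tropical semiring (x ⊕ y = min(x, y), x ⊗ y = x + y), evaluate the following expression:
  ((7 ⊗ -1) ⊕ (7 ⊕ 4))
((7 ⊗ -1) ⊕ (7 ⊕ 4)) = 4

Expand innermost to outermost. Recall ⊕ takes the minimum of its arguments and ⊗ takes their sum. Working out the expression ((7 ⊗ -1) ⊕ (7 ⊕ 4)) gives 4.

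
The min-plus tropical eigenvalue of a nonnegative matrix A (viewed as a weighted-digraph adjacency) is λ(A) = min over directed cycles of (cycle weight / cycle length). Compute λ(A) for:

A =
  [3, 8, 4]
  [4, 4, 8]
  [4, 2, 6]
λ(A) = 3

Enumerate directed cycles and compute their means (weight / length). Sample:
  cycle 0 → 0: weight = 3, length = 1, mean = 3/1 ≈ 3.000
  cycle 1 → 1: weight = 4, length = 1, mean = 4/1 ≈ 4.000
  cycle 2 → 2: weight = 6, length = 1, mean = 6/1 ≈ 6.000
  cycle 0 → 1 → 0: weight = 12, length = 2, mean = 12/2 ≈ 6.000
  cycle 0 → 2 → 0: weight = 8, length = 2, mean = 8/2 ≈ 4.000
  cycle 1 → 0 → 1: weight = 12, length = 2, mean = 12/2 ≈ 6.000
Minimum mean = 3.000, attained e.g. along the cycle 0 → 0 with weight 3 and length 1. So λ(A) = 3/1 = 3.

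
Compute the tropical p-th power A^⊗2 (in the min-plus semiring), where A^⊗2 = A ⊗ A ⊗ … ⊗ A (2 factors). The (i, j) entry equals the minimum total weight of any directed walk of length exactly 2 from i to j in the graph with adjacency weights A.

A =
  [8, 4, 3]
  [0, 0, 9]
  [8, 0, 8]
A^⊗2 =
  [4, 3, 11]
  [0, 0, 3]
  [0, 0, 9]

Each entry (A^⊗2)_ij equals the minimum over all length-2 walks i = v_0 → v_1 → … → v_2 = j of Σ_t A[v_t][v_{t+1}]. For example, for (i, j) = (0, 2) we minimise over 3 possible intermediate vertex sequences; the minimum is 11, attained along the walk 0 → 0 → 2.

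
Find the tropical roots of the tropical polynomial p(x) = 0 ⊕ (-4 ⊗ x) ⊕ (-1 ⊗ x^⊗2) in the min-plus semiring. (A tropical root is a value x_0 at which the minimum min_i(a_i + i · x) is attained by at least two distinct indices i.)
Roots: {-3, 4}

Each tropical root is a break point of the lower envelope of the lines y = a_i + i · x (there are 3 lines, with slopes 0, 1, ..., 2). Only the lines that attain the minimum somewhere contribute to roots; other lines are dominated. Here the surviving (envelope) indices are i = 2, i = 1, i = 0.
Intersections between consecutive envelope lines give the roots: for adjacent envelope indices i < j the intersection is x = (a_i − a_j) / (j − i). Reading off the sorted break points: {-3, 4}.
Verification: at each break x_0, at least two indices attain the minimum of min_i(a_i + i · x_0).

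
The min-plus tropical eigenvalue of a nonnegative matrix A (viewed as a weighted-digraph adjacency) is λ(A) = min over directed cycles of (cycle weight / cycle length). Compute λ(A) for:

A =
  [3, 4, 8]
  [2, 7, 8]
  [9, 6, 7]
λ(A) = 3

Enumerate directed cycles and compute their means (weight / length). Sample:
  cycle 0 → 0: weight = 3, length = 1, mean = 3/1 ≈ 3.000
  cycle 1 → 1: weight = 7, length = 1, mean = 7/1 ≈ 7.000
  cycle 2 → 2: weight = 7, length = 1, mean = 7/1 ≈ 7.000
  cycle 0 → 1 → 0: weight = 6, length = 2, mean = 6/2 ≈ 3.000
  cycle 0 → 2 → 0: weight = 17, length = 2, mean = 17/2 ≈ 8.500
  cycle 1 → 0 → 1: weight = 6, length = 2, mean = 6/2 ≈ 3.000
Minimum mean = 3.000, attained e.g. along the cycle 0 → 0 with weight 3 and length 1. So λ(A) = 3/1 = 3.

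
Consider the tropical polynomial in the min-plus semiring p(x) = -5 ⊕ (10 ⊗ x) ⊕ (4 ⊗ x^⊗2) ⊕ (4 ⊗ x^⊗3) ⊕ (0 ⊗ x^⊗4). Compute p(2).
p(2) = -5

A tropical monomial a ⊗ x^⊗i evaluates to a + i · x. Evaluating each term at x = 2:
  Term 0 contributes -5 + 0 · 2 = -5
  Term 1 contributes 10 + 1 · 2 = 12
  Term 2 contributes 4 + 2 · 2 = 8
  Term 3 contributes 4 + 3 · 2 = 10
  Term 4 contributes 0 + 4 · 2 = 8
p(2) = ⊕ of these = min[-5, 12, 8, 10, 8] = -5.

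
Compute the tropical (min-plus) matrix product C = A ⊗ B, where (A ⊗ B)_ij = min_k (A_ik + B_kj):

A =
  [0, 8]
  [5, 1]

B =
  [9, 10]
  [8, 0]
A ⊗ B =
  [9, 8]
  [9, 1]

Apply the min-plus product entry-by-entry:
  C[0][0] = min over k of (A[0][0] + B[0][0] = 0 + 9 = 9, A[0][1] + B[1][0] = 8 + 8 = 16) = 9 (attained at k = 0)
  C[0][1] = min over k of (A[0][0] + B[0][1] = 0 + 10 = 10, A[0][1] + B[1][1] = 8 + 0 = 8) = 8 (attained at k = 1)
  C[1][0] = min over k of (A[1][0] + B[0][0] = 5 + 9 = 14, A[1][1] + B[1][0] = 1 + 8 = 9) = 9 (attained at k = 1)
  C[1][1] = min over k of (A[1][0] + B[0][1] = 5 + 10 = 15, A[1][1] + B[1][1] = 1 + 0 = 1) = 1 (attained at k = 1)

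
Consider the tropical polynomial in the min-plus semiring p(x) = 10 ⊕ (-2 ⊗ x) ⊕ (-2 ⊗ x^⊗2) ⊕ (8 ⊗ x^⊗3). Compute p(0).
p(0) = -2

A tropical monomial a ⊗ x^⊗i evaluates to a + i · x. Evaluating each term at x = 0:
  Term 0 contributes 10 + 0 · 0 = 10
  Term 1 contributes -2 + 1 · 0 = -2
  Term 2 contributes -2 + 2 · 0 = -2
  Term 3 contributes 8 + 3 · 0 = 8
p(0) = ⊕ of these = min[10, -2, -2, 8] = -2.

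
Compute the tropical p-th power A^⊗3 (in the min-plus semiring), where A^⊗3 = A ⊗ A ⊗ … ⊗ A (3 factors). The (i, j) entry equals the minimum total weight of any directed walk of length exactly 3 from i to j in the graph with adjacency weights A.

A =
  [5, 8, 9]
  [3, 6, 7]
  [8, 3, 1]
A^⊗3 =
  [15, 13, 11]
  [13, 11, 9]
  [7, 5, 3]

Each entry (A^⊗3)_ij equals the minimum over all length-3 walks i = v_0 → v_1 → … → v_3 = j of Σ_t A[v_t][v_{t+1}]. For example, for (i, j) = (0, 2) we minimise over 9 possible intermediate vertex sequences; the minimum is 11, attained along the walk 0 → 2 → 2 → 2.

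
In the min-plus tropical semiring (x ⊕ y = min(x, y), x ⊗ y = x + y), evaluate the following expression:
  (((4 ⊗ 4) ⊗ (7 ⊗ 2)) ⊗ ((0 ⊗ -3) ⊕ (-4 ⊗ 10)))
(((4 ⊗ 4) ⊗ (7 ⊗ 2)) ⊗ ((0 ⊗ -3) ⊕ (-4 ⊗ 10))) = 14

Expand innermost to outermost. Recall ⊕ takes the minimum of its arguments and ⊗ takes their sum. Working out the expression (((4 ⊗ 4) ⊗ (7 ⊗ 2)) ⊗ ((0 ⊗ -3) ⊕ (-4 ⊗ 10))) gives 14.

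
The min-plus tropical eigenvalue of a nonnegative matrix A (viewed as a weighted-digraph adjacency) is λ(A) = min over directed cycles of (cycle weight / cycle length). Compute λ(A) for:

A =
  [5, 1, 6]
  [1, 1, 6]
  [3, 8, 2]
λ(A) = 1

Enumerate directed cycles and compute their means (weight / length). Sample:
  cycle 0 → 0: weight = 5, length = 1, mean = 5/1 ≈ 5.000
  cycle 1 → 1: weight = 1, length = 1, mean = 1/1 ≈ 1.000
  cycle 2 → 2: weight = 2, length = 1, mean = 2/1 ≈ 2.000
  cycle 0 → 1 → 0: weight = 2, length = 2, mean = 2/2 ≈ 1.000
  cycle 0 → 2 → 0: weight = 9, length = 2, mean = 9/2 ≈ 4.500
  cycle 1 → 0 → 1: weight = 2, length = 2, mean = 2/2 ≈ 1.000
Minimum mean = 1.000, attained e.g. along the cycle 1 → 1 with weight 1 and length 1. So λ(A) = 1/1 = 1.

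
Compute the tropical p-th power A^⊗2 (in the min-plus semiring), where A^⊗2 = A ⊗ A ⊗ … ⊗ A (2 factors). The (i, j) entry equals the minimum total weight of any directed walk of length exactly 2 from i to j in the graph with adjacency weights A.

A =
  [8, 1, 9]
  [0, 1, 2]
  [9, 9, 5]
A^⊗2 =
  [1, 2, 3]
  [1, 1, 3]
  [9, 10, 10]

Each entry (A^⊗2)_ij equals the minimum over all length-2 walks i = v_0 → v_1 → … → v_2 = j of Σ_t A[v_t][v_{t+1}]. For example, for (i, j) = (0, 2) we minimise over 3 possible intermediate vertex sequences; the minimum is 3, attained along the walk 0 → 1 → 2.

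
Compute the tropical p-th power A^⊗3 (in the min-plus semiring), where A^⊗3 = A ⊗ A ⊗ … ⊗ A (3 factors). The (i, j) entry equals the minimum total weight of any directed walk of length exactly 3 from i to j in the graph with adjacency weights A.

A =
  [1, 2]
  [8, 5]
A^⊗3 =
  [3, 4]
  [10, 11]

Each entry (A^⊗3)_ij equals the minimum over all length-3 walks i = v_0 → v_1 → … → v_3 = j of Σ_t A[v_t][v_{t+1}]. For example, for (i, j) = (0, 1) we minimise over 4 possible intermediate vertex sequences; the minimum is 4, attained along the walk 0 → 0 → 0 → 1.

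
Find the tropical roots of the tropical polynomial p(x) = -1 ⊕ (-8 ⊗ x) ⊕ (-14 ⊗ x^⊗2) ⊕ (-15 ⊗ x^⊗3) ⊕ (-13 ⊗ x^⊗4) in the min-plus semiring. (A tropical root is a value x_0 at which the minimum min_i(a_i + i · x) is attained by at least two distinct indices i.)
Roots: {-2, 1, 6, 7}

Each tropical root is a break point of the lower envelope of the lines y = a_i + i · x (there are 5 lines, with slopes 0, 1, ..., 4). Only the lines that attain the minimum somewhere contribute to roots; other lines are dominated. Here the surviving (envelope) indices are i = 4, i = 3, i = 2, i = 1, i = 0.
Intersections between consecutive envelope lines give the roots: for adjacent envelope indices i < j the intersection is x = (a_i − a_j) / (j − i). Reading off the sorted break points: {-2, 1, 6, 7}.
Verification: at each break x_0, at least two indices attain the minimum of min_i(a_i + i · x_0).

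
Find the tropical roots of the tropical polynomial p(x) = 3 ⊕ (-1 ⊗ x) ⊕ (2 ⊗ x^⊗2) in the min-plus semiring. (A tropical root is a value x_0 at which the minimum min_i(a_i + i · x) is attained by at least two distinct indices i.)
Roots: {-3, 4}

Each tropical root is a break point of the lower envelope of the lines y = a_i + i · x (there are 3 lines, with slopes 0, 1, ..., 2). Only the lines that attain the minimum somewhere contribute to roots; other lines are dominated. Here the surviving (envelope) indices are i = 2, i = 1, i = 0.
Intersections between consecutive envelope lines give the roots: for adjacent envelope indices i < j the intersection is x = (a_i − a_j) / (j − i). Reading off the sorted break points: {-3, 4}.
Verification: at each break x_0, at least two indices attain the minimum of min_i(a_i + i · x_0).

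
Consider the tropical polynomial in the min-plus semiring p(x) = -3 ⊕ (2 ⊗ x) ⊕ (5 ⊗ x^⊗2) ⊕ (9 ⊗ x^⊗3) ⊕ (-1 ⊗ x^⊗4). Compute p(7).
p(7) = -3

A tropical monomial a ⊗ x^⊗i evaluates to a + i · x. Evaluating each term at x = 7:
  Term 0 contributes -3 + 0 · 7 = -3
  Term 1 contributes 2 + 1 · 7 = 9
  Term 2 contributes 5 + 2 · 7 = 19
  Term 3 contributes 9 + 3 · 7 = 30
  Term 4 contributes -1 + 4 · 7 = 27
p(7) = ⊕ of these = min[-3, 9, 19, 30, 27] = -3.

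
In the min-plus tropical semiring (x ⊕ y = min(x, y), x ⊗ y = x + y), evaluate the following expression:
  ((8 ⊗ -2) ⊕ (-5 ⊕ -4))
((8 ⊗ -2) ⊕ (-5 ⊕ -4)) = -5

Expand innermost to outermost. Recall ⊕ takes the minimum of its arguments and ⊗ takes their sum. Working out the expression ((8 ⊗ -2) ⊕ (-5 ⊕ -4)) gives -5.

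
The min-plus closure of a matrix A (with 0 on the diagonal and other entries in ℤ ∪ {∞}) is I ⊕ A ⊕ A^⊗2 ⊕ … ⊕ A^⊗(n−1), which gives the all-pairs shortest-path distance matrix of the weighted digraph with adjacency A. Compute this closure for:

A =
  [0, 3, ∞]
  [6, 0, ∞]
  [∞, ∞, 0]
Closure =
  [0, 3, ∞]
  [6, 0, ∞]
  [∞, ∞, 0]

This is the Floyd-Warshall all-pairs shortest-path computation. For each intermediate vertex k = 0, 1, …, 2, update dist[i][j] ← min(dist[i][j], dist[i][k] + dist[k][j]). The final matrix gives, for each (i, j), the minimum total weight of any directed path from i to j (possibly empty when i = j).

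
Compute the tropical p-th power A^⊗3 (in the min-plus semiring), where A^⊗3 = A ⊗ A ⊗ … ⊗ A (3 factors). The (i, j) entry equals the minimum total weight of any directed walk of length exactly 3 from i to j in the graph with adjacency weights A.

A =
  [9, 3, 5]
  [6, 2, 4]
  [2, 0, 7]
A^⊗3 =
  [9, 7, 9]
  [8, 6, 8]
  [6, 4, 6]

Each entry (A^⊗3)_ij equals the minimum over all length-3 walks i = v_0 → v_1 → … → v_3 = j of Σ_t A[v_t][v_{t+1}]. For example, for (i, j) = (0, 2) we minimise over 9 possible intermediate vertex sequences; the minimum is 9, attained along the walk 0 → 1 → 1 → 2.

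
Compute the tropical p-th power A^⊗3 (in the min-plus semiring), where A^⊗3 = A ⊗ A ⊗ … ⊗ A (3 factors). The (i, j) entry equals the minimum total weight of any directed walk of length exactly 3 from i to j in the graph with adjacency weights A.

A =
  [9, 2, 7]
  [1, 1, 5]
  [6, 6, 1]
A^⊗3 =
  [4, 4, 8]
  [3, 3, 7]
  [8, 8, 3]

Each entry (A^⊗3)_ij equals the minimum over all length-3 walks i = v_0 → v_1 → … → v_3 = j of Σ_t A[v_t][v_{t+1}]. For example, for (i, j) = (0, 2) we minimise over 9 possible intermediate vertex sequences; the minimum is 8, attained along the walk 0 → 1 → 1 → 2.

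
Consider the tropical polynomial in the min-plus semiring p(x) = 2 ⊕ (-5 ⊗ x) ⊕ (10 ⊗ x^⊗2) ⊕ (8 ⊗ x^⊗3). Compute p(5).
p(5) = 0

A tropical monomial a ⊗ x^⊗i evaluates to a + i · x. Evaluating each term at x = 5:
  Term 0 contributes 2 + 0 · 5 = 2
  Term 1 contributes -5 + 1 · 5 = 0
  Term 2 contributes 10 + 2 · 5 = 20
  Term 3 contributes 8 + 3 · 5 = 23
p(5) = ⊕ of these = min[2, 0, 20, 23] = 0.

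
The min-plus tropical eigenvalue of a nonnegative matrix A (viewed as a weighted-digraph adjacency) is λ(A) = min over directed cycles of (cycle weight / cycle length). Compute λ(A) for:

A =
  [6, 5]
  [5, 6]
λ(A) = 5

Enumerate directed cycles and compute their means (weight / length). Sample:
  cycle 0 → 0: weight = 6, length = 1, mean = 6/1 ≈ 6.000
  cycle 1 → 1: weight = 6, length = 1, mean = 6/1 ≈ 6.000
  cycle 0 → 1 → 0: weight = 10, length = 2, mean = 10/2 ≈ 5.000
  cycle 1 → 0 → 1: weight = 10, length = 2, mean = 10/2 ≈ 5.000
Minimum mean = 5.000, attained e.g. along the cycle 0 → 1 → 0 with weight 10 and length 2. So λ(A) = 10/2 = 5.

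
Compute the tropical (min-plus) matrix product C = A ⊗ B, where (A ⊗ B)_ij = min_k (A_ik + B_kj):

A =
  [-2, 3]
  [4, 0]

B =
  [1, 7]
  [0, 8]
A ⊗ B =
  [-1, 5]
  [0, 8]

Apply the min-plus product entry-by-entry:
  C[0][0] = min over k of (A[0][0] + B[0][0] = -2 + 1 = -1, A[0][1] + B[1][0] = 3 + 0 = 3) = -1 (attained at k = 0)
  C[0][1] = min over k of (A[0][0] + B[0][1] = -2 + 7 = 5, A[0][1] + B[1][1] = 3 + 8 = 11) = 5 (attained at k = 0)
  C[1][0] = min over k of (A[1][0] + B[0][0] = 4 + 1 = 5, A[1][1] + B[1][0] = 0 + 0 = 0) = 0 (attained at k = 1)
  C[1][1] = min over k of (A[1][0] + B[0][1] = 4 + 7 = 11, A[1][1] + B[1][1] = 0 + 8 = 8) = 8 (attained at k = 1)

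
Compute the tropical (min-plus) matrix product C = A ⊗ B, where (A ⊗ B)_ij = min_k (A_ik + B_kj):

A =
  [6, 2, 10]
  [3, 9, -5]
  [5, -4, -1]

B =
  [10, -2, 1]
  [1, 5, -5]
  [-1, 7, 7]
A ⊗ B =
  [3, 4, -3]
  [-6, 1, 2]
  [-3, 1, -9]

Apply the min-plus product entry-by-entry:
  C[0][0] = min over k of (A[0][0] + B[0][0] = 6 + 10 = 16, A[0][1] + B[1][0] = 2 + 1 = 3, A[0][2] + B[2][0] = 10 + -1 = 9) = 3 (attained at k = 1)
  C[0][1] = min over k of (A[0][0] + B[0][1] = 6 + -2 = 4, A[0][1] + B[1][1] = 2 + 5 = 7, A[0][2] + B[2][1] = 10 + 7 = 17) = 4 (attained at k = 0)
  C[0][2] = min over k of (A[0][0] + B[0][2] = 6 + 1 = 7, A[0][1] + B[1][2] = 2 + -5 = -3, A[0][2] + B[2][2] = 10 + 7 = 17) = -3 (attained at k = 1)
  C[1][0] = min over k of (A[1][0] + B[0][0] = 3 + 10 = 13, A[1][1] + B[1][0] = 9 + 1 = 10, A[1][2] + B[2][0] = -5 + -1 = -6) = -6 (attained at k = 2)
  C[1][1] = min over k of (A[1][0] + B[0][1] = 3 + -2 = 1, A[1][1] + B[1][1] = 9 + 5 = 14, A[1][2] + B[2][1] = -5 + 7 = 2) = 1 (attained at k = 0)
  C[1][2] = min over k of (A[1][0] + B[0][2] = 3 + 1 = 4, A[1][1] + B[1][2] = 9 + -5 = 4, A[1][2] + B[2][2] = -5 + 7 = 2) = 2 (attained at k = 2)
  C[2][0] = min over k of (A[2][0] + B[0][0] = 5 + 10 = 15, A[2][1] + B[1][0] = -4 + 1 = -3, A[2][2] + B[2][0] = -1 + -1 = -2) = -3 (attained at k = 1)
  C[2][1] = min over k of (A[2][0] + B[0][1] = 5 + -2 = 3, A[2][1] + B[1][1] = -4 + 5 = 1, A[2][2] + B[2][1] = -1 + 7 = 6) = 1 (attained at k = 1)
  C[2][2] = min over k of (A[2][0] + B[0][2] = 5 + 1 = 6, A[2][1] + B[1][2] = -4 + -5 = -9, A[2][2] + B[2][2] = -1 + 7 = 6) = -9 (attained at k = 1)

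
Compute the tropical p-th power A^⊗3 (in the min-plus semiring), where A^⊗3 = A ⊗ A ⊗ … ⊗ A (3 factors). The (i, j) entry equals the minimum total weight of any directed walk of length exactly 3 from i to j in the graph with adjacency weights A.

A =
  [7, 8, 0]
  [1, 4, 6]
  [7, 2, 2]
A^⊗3 =
  [3, 4, 4]
  [8, 3, 3]
  [5, 6, 3]

Each entry (A^⊗3)_ij equals the minimum over all length-3 walks i = v_0 → v_1 → … → v_3 = j of Σ_t A[v_t][v_{t+1}]. For example, for (i, j) = (0, 2) we minimise over 9 possible intermediate vertex sequences; the minimum is 4, attained along the walk 0 → 2 → 2 → 2.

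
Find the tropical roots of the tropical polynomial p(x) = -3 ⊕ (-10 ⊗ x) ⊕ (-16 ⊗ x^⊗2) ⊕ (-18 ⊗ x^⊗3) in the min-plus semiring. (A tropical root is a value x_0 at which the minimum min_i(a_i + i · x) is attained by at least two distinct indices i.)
Roots: {2, 6, 7}

Each tropical root is a break point of the lower envelope of the lines y = a_i + i · x (there are 4 lines, with slopes 0, 1, ..., 3). Only the lines that attain the minimum somewhere contribute to roots; other lines are dominated. Here the surviving (envelope) indices are i = 3, i = 2, i = 1, i = 0.
Intersections between consecutive envelope lines give the roots: for adjacent envelope indices i < j the intersection is x = (a_i − a_j) / (j − i). Reading off the sorted break points: {2, 6, 7}.
Verification: at each break x_0, at least two indices attain the minimum of min_i(a_i + i · x_0).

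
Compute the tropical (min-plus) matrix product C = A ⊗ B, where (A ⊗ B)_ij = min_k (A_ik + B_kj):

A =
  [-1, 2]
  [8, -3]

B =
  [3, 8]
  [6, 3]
A ⊗ B =
  [2, 5]
  [3, 0]

Apply the min-plus product entry-by-entry:
  C[0][0] = min over k of (A[0][0] + B[0][0] = -1 + 3 = 2, A[0][1] + B[1][0] = 2 + 6 = 8) = 2 (attained at k = 0)
  C[0][1] = min over k of (A[0][0] + B[0][1] = -1 + 8 = 7, A[0][1] + B[1][1] = 2 + 3 = 5) = 5 (attained at k = 1)
  C[1][0] = min over k of (A[1][0] + B[0][0] = 8 + 3 = 11, A[1][1] + B[1][0] = -3 + 6 = 3) = 3 (attained at k = 1)
  C[1][1] = min over k of (A[1][0] + B[0][1] = 8 + 8 = 16, A[1][1] + B[1][1] = -3 + 3 = 0) = 0 (attained at k = 1)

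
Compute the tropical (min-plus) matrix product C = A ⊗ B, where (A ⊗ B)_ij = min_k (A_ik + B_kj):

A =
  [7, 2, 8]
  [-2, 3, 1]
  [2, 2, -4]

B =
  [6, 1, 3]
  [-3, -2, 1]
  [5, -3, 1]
A ⊗ B =
  [-1, 0, 3]
  [0, -2, 1]
  [-1, -7, -3]

Apply the min-plus product entry-by-entry:
  C[0][0] = min over k of (A[0][0] + B[0][0] = 7 + 6 = 13, A[0][1] + B[1][0] = 2 + -3 = -1, A[0][2] + B[2][0] = 8 + 5 = 13) = -1 (attained at k = 1)
  C[0][1] = min over k of (A[0][0] + B[0][1] = 7 + 1 = 8, A[0][1] + B[1][1] = 2 + -2 = 0, A[0][2] + B[2][1] = 8 + -3 = 5) = 0 (attained at k = 1)
  C[0][2] = min over k of (A[0][0] + B[0][2] = 7 + 3 = 10, A[0][1] + B[1][2] = 2 + 1 = 3, A[0][2] + B[2][2] = 8 + 1 = 9) = 3 (attained at k = 1)
  C[1][0] = min over k of (A[1][0] + B[0][0] = -2 + 6 = 4, A[1][1] + B[1][0] = 3 + -3 = 0, A[1][2] + B[2][0] = 1 + 5 = 6) = 0 (attained at k = 1)
  C[1][1] = min over k of (A[1][0] + B[0][1] = -2 + 1 = -1, A[1][1] + B[1][1] = 3 + -2 = 1, A[1][2] + B[2][1] = 1 + -3 = -2) = -2 (attained at k = 2)
  C[1][2] = min over k of (A[1][0] + B[0][2] = -2 + 3 = 1, A[1][1] + B[1][2] = 3 + 1 = 4, A[1][2] + B[2][2] = 1 + 1 = 2) = 1 (attained at k = 0)
  C[2][0] = min over k of (A[2][0] + B[0][0] = 2 + 6 = 8, A[2][1] + B[1][0] = 2 + -3 = -1, A[2][2] + B[2][0] = -4 + 5 = 1) = -1 (attained at k = 1)
  C[2][1] = min over k of (A[2][0] + B[0][1] = 2 + 1 = 3, A[2][1] + B[1][1] = 2 + -2 = 0, A[2][2] + B[2][1] = -4 + -3 = -7) = -7 (attained at k = 2)
  C[2][2] = min over k of (A[2][0] + B[0][2] = 2 + 3 = 5, A[2][1] + B[1][2] = 2 + 1 = 3, A[2][2] + B[2][2] = -4 + 1 = -3) = -3 (attained at k = 2)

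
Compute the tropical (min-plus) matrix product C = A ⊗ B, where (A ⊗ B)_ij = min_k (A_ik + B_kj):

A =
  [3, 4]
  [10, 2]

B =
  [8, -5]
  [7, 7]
A ⊗ B =
  [11, -2]
  [9, 5]

Apply the min-plus product entry-by-entry:
  C[0][0] = min over k of (A[0][0] + B[0][0] = 3 + 8 = 11, A[0][1] + B[1][0] = 4 + 7 = 11) = 11 (attained at k = 0)
  C[0][1] = min over k of (A[0][0] + B[0][1] = 3 + -5 = -2, A[0][1] + B[1][1] = 4 + 7 = 11) = -2 (attained at k = 0)
  C[1][0] = min over k of (A[1][0] + B[0][0] = 10 + 8 = 18, A[1][1] + B[1][0] = 2 + 7 = 9) = 9 (attained at k = 1)
  C[1][1] = min over k of (A[1][0] + B[0][1] = 10 + -5 = 5, A[1][1] + B[1][1] = 2 + 7 = 9) = 5 (attained at k = 0)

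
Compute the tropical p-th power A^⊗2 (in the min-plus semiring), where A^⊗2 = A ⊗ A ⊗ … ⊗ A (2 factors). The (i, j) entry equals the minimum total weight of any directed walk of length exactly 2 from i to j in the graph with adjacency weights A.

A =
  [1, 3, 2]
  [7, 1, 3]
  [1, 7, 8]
A^⊗2 =
  [2, 4, 3]
  [4, 2, 4]
  [2, 4, 3]

Each entry (A^⊗2)_ij equals the minimum over all length-2 walks i = v_0 → v_1 → … → v_2 = j of Σ_t A[v_t][v_{t+1}]. For example, for (i, j) = (0, 2) we minimise over 3 possible intermediate vertex sequences; the minimum is 3, attained along the walk 0 → 0 → 2.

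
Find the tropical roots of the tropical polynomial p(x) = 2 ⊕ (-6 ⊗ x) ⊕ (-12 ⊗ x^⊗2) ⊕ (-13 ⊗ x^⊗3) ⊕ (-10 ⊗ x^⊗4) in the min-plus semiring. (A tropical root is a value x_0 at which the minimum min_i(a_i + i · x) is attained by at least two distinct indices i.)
Roots: {-3, 1, 6, 8}

Each tropical root is a break point of the lower envelope of the lines y = a_i + i · x (there are 5 lines, with slopes 0, 1, ..., 4). Only the lines that attain the minimum somewhere contribute to roots; other lines are dominated. Here the surviving (envelope) indices are i = 4, i = 3, i = 2, i = 1, i = 0.
Intersections between consecutive envelope lines give the roots: for adjacent envelope indices i < j the intersection is x = (a_i − a_j) / (j − i). Reading off the sorted break points: {-3, 1, 6, 8}.
Verification: at each break x_0, at least two indices attain the minimum of min_i(a_i + i · x_0).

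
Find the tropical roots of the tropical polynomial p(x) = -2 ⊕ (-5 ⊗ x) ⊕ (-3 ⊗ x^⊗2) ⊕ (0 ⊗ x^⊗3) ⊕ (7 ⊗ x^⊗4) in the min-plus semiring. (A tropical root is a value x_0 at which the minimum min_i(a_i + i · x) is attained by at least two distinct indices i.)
Roots: {-7, -3, -2, 3}

Each tropical root is a break point of the lower envelope of the lines y = a_i + i · x (there are 5 lines, with slopes 0, 1, ..., 4). Only the lines that attain the minimum somewhere contribute to roots; other lines are dominated. Here the surviving (envelope) indices are i = 4, i = 3, i = 2, i = 1, i = 0.
Intersections between consecutive envelope lines give the roots: for adjacent envelope indices i < j the intersection is x = (a_i − a_j) / (j − i). Reading off the sorted break points: {-7, -3, -2, 3}.
Verification: at each break x_0, at least two indices attain the minimum of min_i(a_i + i · x_0).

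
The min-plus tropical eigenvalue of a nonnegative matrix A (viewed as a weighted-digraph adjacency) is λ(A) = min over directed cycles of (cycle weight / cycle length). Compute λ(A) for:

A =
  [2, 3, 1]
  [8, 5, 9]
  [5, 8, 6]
λ(A) = 2

Enumerate directed cycles and compute their means (weight / length). Sample:
  cycle 0 → 0: weight = 2, length = 1, mean = 2/1 ≈ 2.000
  cycle 1 → 1: weight = 5, length = 1, mean = 5/1 ≈ 5.000
  cycle 2 → 2: weight = 6, length = 1, mean = 6/1 ≈ 6.000
  cycle 0 → 1 → 0: weight = 11, length = 2, mean = 11/2 ≈ 5.500
  cycle 0 → 2 → 0: weight = 6, length = 2, mean = 6/2 ≈ 3.000
  cycle 1 → 0 → 1: weight = 11, length = 2, mean = 11/2 ≈ 5.500
Minimum mean = 2.000, attained e.g. along the cycle 0 → 0 with weight 2 and length 1. So λ(A) = 2/1 = 2.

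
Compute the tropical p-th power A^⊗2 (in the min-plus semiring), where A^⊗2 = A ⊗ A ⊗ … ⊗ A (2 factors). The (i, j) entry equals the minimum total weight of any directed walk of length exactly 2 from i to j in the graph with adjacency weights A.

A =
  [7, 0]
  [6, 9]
A^⊗2 =
  [6, 7]
  [13, 6]

Each entry (A^⊗2)_ij equals the minimum over all length-2 walks i = v_0 → v_1 → … → v_2 = j of Σ_t A[v_t][v_{t+1}]. For example, for (i, j) = (0, 1) we minimise over 2 possible intermediate vertex sequences; the minimum is 7, attained along the walk 0 → 0 → 1.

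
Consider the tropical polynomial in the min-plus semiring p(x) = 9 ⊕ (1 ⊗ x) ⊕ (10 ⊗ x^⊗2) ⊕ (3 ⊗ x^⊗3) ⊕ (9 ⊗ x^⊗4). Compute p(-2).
p(-2) = -3

A tropical monomial a ⊗ x^⊗i evaluates to a + i · x. Evaluating each term at x = -2:
  Term 0 contributes 9 + 0 · -2 = 9
  Term 1 contributes 1 + 1 · -2 = -1
  Term 2 contributes 10 + 2 · -2 = 6
  Term 3 contributes 3 + 3 · -2 = -3
  Term 4 contributes 9 + 4 · -2 = 1
p(-2) = ⊕ of these = min[9, -1, 6, -3, 1] = -3.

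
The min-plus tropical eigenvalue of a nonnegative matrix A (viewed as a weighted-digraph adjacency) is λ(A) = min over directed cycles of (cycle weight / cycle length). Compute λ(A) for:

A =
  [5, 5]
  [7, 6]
λ(A) = 5

Enumerate directed cycles and compute their means (weight / length). Sample:
  cycle 0 → 0: weight = 5, length = 1, mean = 5/1 ≈ 5.000
  cycle 1 → 1: weight = 6, length = 1, mean = 6/1 ≈ 6.000
  cycle 0 → 1 → 0: weight = 12, length = 2, mean = 12/2 ≈ 6.000
  cycle 1 → 0 → 1: weight = 12, length = 2, mean = 12/2 ≈ 6.000
Minimum mean = 5.000, attained e.g. along the cycle 0 → 0 with weight 5 and length 1. So λ(A) = 5/1 = 5.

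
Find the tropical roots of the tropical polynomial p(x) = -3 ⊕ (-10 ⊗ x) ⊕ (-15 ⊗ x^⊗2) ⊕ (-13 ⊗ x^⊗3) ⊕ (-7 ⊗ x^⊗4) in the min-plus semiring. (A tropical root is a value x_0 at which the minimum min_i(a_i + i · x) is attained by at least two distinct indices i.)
Roots: {-6, -2, 5, 7}

Each tropical root is a break point of the lower envelope of the lines y = a_i + i · x (there are 5 lines, with slopes 0, 1, ..., 4). Only the lines that attain the minimum somewhere contribute to roots; other lines are dominated. Here the surviving (envelope) indices are i = 4, i = 3, i = 2, i = 1, i = 0.
Intersections between consecutive envelope lines give the roots: for adjacent envelope indices i < j the intersection is x = (a_i − a_j) / (j − i). Reading off the sorted break points: {-6, -2, 5, 7}.
Verification: at each break x_0, at least two indices attain the minimum of min_i(a_i + i · x_0).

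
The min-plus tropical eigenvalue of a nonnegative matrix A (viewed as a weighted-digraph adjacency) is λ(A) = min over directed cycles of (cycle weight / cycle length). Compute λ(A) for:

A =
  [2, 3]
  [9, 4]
λ(A) = 2

Enumerate directed cycles and compute their means (weight / length). Sample:
  cycle 0 → 0: weight = 2, length = 1, mean = 2/1 ≈ 2.000
  cycle 1 → 1: weight = 4, length = 1, mean = 4/1 ≈ 4.000
  cycle 0 → 1 → 0: weight = 12, length = 2, mean = 12/2 ≈ 6.000
  cycle 1 → 0 → 1: weight = 12, length = 2, mean = 12/2 ≈ 6.000
Minimum mean = 2.000, attained e.g. along the cycle 0 → 0 with weight 2 and length 1. So λ(A) = 2/1 = 2.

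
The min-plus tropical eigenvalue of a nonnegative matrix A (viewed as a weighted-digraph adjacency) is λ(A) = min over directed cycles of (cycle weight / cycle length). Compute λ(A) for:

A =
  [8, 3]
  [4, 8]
λ(A) = 7/2

Enumerate directed cycles and compute their means (weight / length). Sample:
  cycle 0 → 0: weight = 8, length = 1, mean = 8/1 ≈ 8.000
  cycle 1 → 1: weight = 8, length = 1, mean = 8/1 ≈ 8.000
  cycle 0 → 1 → 0: weight = 7, length = 2, mean = 7/2 ≈ 3.500
  cycle 1 → 0 → 1: weight = 7, length = 2, mean = 7/2 ≈ 3.500
Minimum mean = 3.500, attained e.g. along the cycle 0 → 1 → 0 with weight 7 and length 2. So λ(A) = 7/2 = 7/2.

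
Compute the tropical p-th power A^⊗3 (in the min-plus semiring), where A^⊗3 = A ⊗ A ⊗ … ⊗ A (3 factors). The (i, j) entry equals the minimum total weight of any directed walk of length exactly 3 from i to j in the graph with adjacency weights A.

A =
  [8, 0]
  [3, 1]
A^⊗3 =
  [4, 2]
  [5, 3]

Each entry (A^⊗3)_ij equals the minimum over all length-3 walks i = v_0 → v_1 → … → v_3 = j of Σ_t A[v_t][v_{t+1}]. For example, for (i, j) = (0, 1) we minimise over 4 possible intermediate vertex sequences; the minimum is 2, attained along the walk 0 → 1 → 1 → 1.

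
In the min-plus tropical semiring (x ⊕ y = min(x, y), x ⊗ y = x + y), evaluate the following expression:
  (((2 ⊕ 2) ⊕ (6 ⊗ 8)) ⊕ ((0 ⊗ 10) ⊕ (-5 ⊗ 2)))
(((2 ⊕ 2) ⊕ (6 ⊗ 8)) ⊕ ((0 ⊗ 10) ⊕ (-5 ⊗ 2))) = -3

Expand innermost to outermost. Recall ⊕ takes the minimum of its arguments and ⊗ takes their sum. Working out the expression (((2 ⊕ 2) ⊕ (6 ⊗ 8)) ⊕ ((0 ⊗ 10) ⊕ (-5 ⊗ 2))) gives -3.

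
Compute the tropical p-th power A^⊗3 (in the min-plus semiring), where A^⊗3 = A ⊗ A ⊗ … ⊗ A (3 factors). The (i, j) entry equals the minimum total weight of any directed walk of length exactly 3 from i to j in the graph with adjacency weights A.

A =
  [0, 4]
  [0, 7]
A^⊗3 =
  [0, 4]
  [0, 4]

Each entry (A^⊗3)_ij equals the minimum over all length-3 walks i = v_0 → v_1 → … → v_3 = j of Σ_t A[v_t][v_{t+1}]. For example, for (i, j) = (0, 1) we minimise over 4 possible intermediate vertex sequences; the minimum is 4, attained along the walk 0 → 0 → 0 → 1.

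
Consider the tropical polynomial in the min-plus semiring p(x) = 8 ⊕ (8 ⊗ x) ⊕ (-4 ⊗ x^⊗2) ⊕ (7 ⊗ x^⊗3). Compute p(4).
p(4) = 4

A tropical monomial a ⊗ x^⊗i evaluates to a + i · x. Evaluating each term at x = 4:
  Term 0 contributes 8 + 0 · 4 = 8
  Term 1 contributes 8 + 1 · 4 = 12
  Term 2 contributes -4 + 2 · 4 = 4
  Term 3 contributes 7 + 3 · 4 = 19
p(4) = ⊕ of these = min[8, 12, 4, 19] = 4.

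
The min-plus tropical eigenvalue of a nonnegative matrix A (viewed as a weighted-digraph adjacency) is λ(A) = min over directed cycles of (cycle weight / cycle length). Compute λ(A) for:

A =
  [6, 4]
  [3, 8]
λ(A) = 7/2

Enumerate directed cycles and compute their means (weight / length). Sample:
  cycle 0 → 0: weight = 6, length = 1, mean = 6/1 ≈ 6.000
  cycle 1 → 1: weight = 8, length = 1, mean = 8/1 ≈ 8.000
  cycle 0 → 1 → 0: weight = 7, length = 2, mean = 7/2 ≈ 3.500
  cycle 1 → 0 → 1: weight = 7, length = 2, mean = 7/2 ≈ 3.500
Minimum mean = 3.500, attained e.g. along the cycle 0 → 1 → 0 with weight 7 and length 2. So λ(A) = 7/2 = 7/2.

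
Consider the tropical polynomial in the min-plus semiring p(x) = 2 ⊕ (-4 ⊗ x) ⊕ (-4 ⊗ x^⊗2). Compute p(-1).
p(-1) = -6

A tropical monomial a ⊗ x^⊗i evaluates to a + i · x. Evaluating each term at x = -1:
  Term 0 contributes 2 + 0 · -1 = 2
  Term 1 contributes -4 + 1 · -1 = -5
  Term 2 contributes -4 + 2 · -1 = -6
p(-1) = ⊕ of these = min[2, -5, -6] = -6.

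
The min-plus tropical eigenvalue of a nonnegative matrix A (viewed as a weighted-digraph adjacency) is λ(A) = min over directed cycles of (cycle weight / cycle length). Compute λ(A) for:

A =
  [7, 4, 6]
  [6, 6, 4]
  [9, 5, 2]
λ(A) = 2

Enumerate directed cycles and compute their means (weight / length). Sample:
  cycle 0 → 0: weight = 7, length = 1, mean = 7/1 ≈ 7.000
  cycle 1 → 1: weight = 6, length = 1, mean = 6/1 ≈ 6.000
  cycle 2 → 2: weight = 2, length = 1, mean = 2/1 ≈ 2.000
  cycle 0 → 1 → 0: weight = 10, length = 2, mean = 10/2 ≈ 5.000
  cycle 0 → 2 → 0: weight = 15, length = 2, mean = 15/2 ≈ 7.500
  cycle 1 → 0 → 1: weight = 10, length = 2, mean = 10/2 ≈ 5.000
Minimum mean = 2.000, attained e.g. along the cycle 2 → 2 with weight 2 and length 1. So λ(A) = 2/1 = 2.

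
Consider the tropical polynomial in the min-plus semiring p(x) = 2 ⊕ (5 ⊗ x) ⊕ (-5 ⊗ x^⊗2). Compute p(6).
p(6) = 2

A tropical monomial a ⊗ x^⊗i evaluates to a + i · x. Evaluating each term at x = 6:
  Term 0 contributes 2 + 0 · 6 = 2
  Term 1 contributes 5 + 1 · 6 = 11
  Term 2 contributes -5 + 2 · 6 = 7
p(6) = ⊕ of these = min[2, 11, 7] = 2.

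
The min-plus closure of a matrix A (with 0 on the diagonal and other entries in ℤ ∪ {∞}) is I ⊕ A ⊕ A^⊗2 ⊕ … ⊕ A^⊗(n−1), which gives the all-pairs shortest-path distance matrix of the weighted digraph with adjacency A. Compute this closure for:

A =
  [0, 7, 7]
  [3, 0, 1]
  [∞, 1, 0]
Closure =
  [0, 7, 7]
  [3, 0, 1]
  [4, 1, 0]

This is the Floyd-Warshall all-pairs shortest-path computation. For each intermediate vertex k = 0, 1, …, 2, update dist[i][j] ← min(dist[i][j], dist[i][k] + dist[k][j]). The final matrix gives, for each (i, j), the minimum total weight of any directed path from i to j (possibly empty when i = j).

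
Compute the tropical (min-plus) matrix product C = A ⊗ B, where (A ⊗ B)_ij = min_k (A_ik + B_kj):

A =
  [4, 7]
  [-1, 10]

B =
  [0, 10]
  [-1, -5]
A ⊗ B =
  [4, 2]
  [-1, 5]

Apply the min-plus product entry-by-entry:
  C[0][0] = min over k of (A[0][0] + B[0][0] = 4 + 0 = 4, A[0][1] + B[1][0] = 7 + -1 = 6) = 4 (attained at k = 0)
  C[0][1] = min over k of (A[0][0] + B[0][1] = 4 + 10 = 14, A[0][1] + B[1][1] = 7 + -5 = 2) = 2 (attained at k = 1)
  C[1][0] = min over k of (A[1][0] + B[0][0] = -1 + 0 = -1, A[1][1] + B[1][0] = 10 + -1 = 9) = -1 (attained at k = 0)
  C[1][1] = min over k of (A[1][0] + B[0][1] = -1 + 10 = 9, A[1][1] + B[1][1] = 10 + -5 = 5) = 5 (attained at k = 1)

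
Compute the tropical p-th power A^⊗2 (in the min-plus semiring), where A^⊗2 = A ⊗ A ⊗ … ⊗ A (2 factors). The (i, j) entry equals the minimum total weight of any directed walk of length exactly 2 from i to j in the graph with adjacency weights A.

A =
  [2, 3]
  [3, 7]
A^⊗2 =
  [4, 5]
  [5, 6]

Each entry (A^⊗2)_ij equals the minimum over all length-2 walks i = v_0 → v_1 → … → v_2 = j of Σ_t A[v_t][v_{t+1}]. For example, for (i, j) = (0, 1) we minimise over 2 possible intermediate vertex sequences; the minimum is 5, attained along the walk 0 → 0 → 1.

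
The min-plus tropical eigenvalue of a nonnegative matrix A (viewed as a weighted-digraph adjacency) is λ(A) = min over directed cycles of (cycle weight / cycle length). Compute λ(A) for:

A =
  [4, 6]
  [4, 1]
λ(A) = 1

Enumerate directed cycles and compute their means (weight / length). Sample:
  cycle 0 → 0: weight = 4, length = 1, mean = 4/1 ≈ 4.000
  cycle 1 → 1: weight = 1, length = 1, mean = 1/1 ≈ 1.000
  cycle 0 → 1 → 0: weight = 10, length = 2, mean = 10/2 ≈ 5.000
  cycle 1 → 0 → 1: weight = 10, length = 2, mean = 10/2 ≈ 5.000
Minimum mean = 1.000, attained e.g. along the cycle 1 → 1 with weight 1 and length 1. So λ(A) = 1/1 = 1.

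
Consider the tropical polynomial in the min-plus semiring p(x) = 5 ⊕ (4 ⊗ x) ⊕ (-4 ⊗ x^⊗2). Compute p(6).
p(6) = 5

A tropical monomial a ⊗ x^⊗i evaluates to a + i · x. Evaluating each term at x = 6:
  Term 0 contributes 5 + 0 · 6 = 5
  Term 1 contributes 4 + 1 · 6 = 10
  Term 2 contributes -4 + 2 · 6 = 8
p(6) = ⊕ of these = min[5, 10, 8] = 5.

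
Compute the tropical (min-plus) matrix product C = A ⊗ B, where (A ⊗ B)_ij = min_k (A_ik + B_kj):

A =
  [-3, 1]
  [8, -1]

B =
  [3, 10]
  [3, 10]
A ⊗ B =
  [0, 7]
  [2, 9]

Apply the min-plus product entry-by-entry:
  C[0][0] = min over k of (A[0][0] + B[0][0] = -3 + 3 = 0, A[0][1] + B[1][0] = 1 + 3 = 4) = 0 (attained at k = 0)
  C[0][1] = min over k of (A[0][0] + B[0][1] = -3 + 10 = 7, A[0][1] + B[1][1] = 1 + 10 = 11) = 7 (attained at k = 0)
  C[1][0] = min over k of (A[1][0] + B[0][0] = 8 + 3 = 11, A[1][1] + B[1][0] = -1 + 3 = 2) = 2 (attained at k = 1)
  C[1][1] = min over k of (A[1][0] + B[0][1] = 8 + 10 = 18, A[1][1] + B[1][1] = -1 + 10 = 9) = 9 (attained at k = 1)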